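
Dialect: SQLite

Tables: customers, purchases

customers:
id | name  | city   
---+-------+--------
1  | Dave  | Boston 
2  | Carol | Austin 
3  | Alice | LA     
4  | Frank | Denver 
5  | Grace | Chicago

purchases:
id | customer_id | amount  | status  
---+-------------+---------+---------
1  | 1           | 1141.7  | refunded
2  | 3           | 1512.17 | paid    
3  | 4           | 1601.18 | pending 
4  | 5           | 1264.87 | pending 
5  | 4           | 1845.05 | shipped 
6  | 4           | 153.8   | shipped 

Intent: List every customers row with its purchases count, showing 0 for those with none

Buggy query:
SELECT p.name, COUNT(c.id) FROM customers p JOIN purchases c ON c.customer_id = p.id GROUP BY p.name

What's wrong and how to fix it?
Bug: INNER JOIN drops customers rows that have no matching purchases rows

Fix: Switch to LEFT JOIN to retain unmatched parent rows

Corrected query:
SELECT p.name, COUNT(c.id) FROM customers p LEFT JOIN purchases c ON c.customer_id = p.id GROUP BY p.name

Result:
name  | COUNT(c.id)
------+------------
Alice | 1          
Carol | 0          
Dave  | 1          
Frank | 3          
Grace | 1          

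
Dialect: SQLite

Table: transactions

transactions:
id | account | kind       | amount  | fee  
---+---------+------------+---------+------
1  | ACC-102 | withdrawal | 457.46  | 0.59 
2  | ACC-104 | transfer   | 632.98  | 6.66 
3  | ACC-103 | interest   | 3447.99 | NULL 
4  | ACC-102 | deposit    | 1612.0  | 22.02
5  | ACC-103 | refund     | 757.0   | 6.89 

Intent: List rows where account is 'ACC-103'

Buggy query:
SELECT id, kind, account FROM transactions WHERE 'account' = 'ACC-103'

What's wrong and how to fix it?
Bug: 'account' in single quotes is a string literal, not the column; the comparison is literal-vs-literal and never true

Fix: Remove the quotes around the column name (or use double quotes for an identifier)

Corrected query:
SELECT id, kind, account FROM transactions WHERE account = 'ACC-103'

Result:
id | kind     | account
---+----------+--------
3  | interest | ACC-103
5  | refund   | ACC-103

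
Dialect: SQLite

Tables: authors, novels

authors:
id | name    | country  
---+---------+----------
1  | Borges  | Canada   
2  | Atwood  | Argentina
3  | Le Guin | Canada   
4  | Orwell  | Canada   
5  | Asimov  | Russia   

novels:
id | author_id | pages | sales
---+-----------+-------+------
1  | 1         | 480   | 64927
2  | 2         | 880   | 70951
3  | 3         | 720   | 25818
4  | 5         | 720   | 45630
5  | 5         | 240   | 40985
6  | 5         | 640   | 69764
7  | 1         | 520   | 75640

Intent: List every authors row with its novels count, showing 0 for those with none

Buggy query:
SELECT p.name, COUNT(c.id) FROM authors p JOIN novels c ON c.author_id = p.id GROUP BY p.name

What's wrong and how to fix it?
Bug: An inner join excludes parents with zero children

Fix: Use LEFT JOIN so parents without children still appear (COUNT(c.id) gives 0)

Corrected query:
SELECT p.name, COUNT(c.id) FROM authors p LEFT JOIN novels c ON c.author_id = p.id GROUP BY p.name

Result:
name    | COUNT(c.id)
--------+------------
Asimov  | 3          
Atwood  | 1          
Borges  | 2          
Le Guin | 1          
Orwell  | 0          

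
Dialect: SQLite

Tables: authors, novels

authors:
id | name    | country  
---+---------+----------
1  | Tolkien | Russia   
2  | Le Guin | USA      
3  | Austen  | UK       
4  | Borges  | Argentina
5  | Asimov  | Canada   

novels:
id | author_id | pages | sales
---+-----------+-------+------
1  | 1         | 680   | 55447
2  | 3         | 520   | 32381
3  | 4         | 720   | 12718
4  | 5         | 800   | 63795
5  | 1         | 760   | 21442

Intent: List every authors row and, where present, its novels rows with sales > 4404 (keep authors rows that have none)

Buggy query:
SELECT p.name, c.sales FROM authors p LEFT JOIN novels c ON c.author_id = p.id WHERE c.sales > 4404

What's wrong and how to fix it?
Bug: Filtering c.sales in WHERE discards the NULL rows produced by LEFT JOIN, turning it into an inner join

Fix: Put 'c.sales > 4404' in the JOIN's ON clause instead of WHERE

Corrected query:
SELECT p.name, c.sales FROM authors p LEFT JOIN novels c ON c.author_id = p.id AND c.sales > 4404

Result:
name    | sales
--------+------
Tolkien | 21442
Tolkien | 55447
Le Guin | NULL 
Austen  | 32381
Borges  | 12718
Asimov  | 63795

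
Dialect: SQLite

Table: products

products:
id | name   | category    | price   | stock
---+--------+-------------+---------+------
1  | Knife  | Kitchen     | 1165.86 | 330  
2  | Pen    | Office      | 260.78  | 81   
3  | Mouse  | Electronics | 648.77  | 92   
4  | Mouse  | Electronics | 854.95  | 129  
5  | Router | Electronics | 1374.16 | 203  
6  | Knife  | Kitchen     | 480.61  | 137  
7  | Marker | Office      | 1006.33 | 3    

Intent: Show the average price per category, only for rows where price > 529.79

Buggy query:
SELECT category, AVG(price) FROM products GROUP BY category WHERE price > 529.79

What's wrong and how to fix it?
Bug: WHERE cannot follow GROUP BY

Fix: Move the WHERE clause before GROUP BY

Corrected query:
SELECT category, AVG(price) FROM products WHERE price > 529.79 GROUP BY category

Result:
category    | AVG(price)
------------+-----------
Electronics | 959.293333
Kitchen     | 1165.86   
Office      | 1006.33   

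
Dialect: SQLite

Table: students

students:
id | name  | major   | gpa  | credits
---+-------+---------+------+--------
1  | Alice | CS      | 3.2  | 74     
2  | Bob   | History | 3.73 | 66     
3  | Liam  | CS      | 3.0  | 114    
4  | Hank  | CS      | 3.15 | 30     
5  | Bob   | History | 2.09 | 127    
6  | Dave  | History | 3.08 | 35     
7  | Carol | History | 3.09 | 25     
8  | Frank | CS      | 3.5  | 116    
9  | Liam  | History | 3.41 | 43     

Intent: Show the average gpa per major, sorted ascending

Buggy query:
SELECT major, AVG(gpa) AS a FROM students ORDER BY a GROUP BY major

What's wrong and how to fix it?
Bug: GROUP BY must precede ORDER BY

Fix: Move ORDER BY to the end, after GROUP BY

Corrected query:
SELECT major, AVG(gpa) AS a FROM students GROUP BY major ORDER BY a

Result:
major   | a     
--------+-------
History | 3.08  
CS      | 3.2125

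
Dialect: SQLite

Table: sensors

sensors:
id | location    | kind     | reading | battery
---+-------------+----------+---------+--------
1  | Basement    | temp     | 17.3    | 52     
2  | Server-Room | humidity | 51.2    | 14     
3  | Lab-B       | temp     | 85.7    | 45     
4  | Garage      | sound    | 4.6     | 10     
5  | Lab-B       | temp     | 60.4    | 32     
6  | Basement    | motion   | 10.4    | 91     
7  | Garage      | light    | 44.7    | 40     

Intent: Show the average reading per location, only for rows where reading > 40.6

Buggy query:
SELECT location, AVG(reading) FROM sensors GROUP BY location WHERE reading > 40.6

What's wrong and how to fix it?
Bug: Row-level WHERE must come before GROUP BY in the clause order

Fix: Place WHERE between FROM and GROUP BY

Corrected query:
SELECT location, AVG(reading) FROM sensors WHERE reading > 40.6 GROUP BY location

Result:
location    | AVG(reading)
------------+-------------
Garage      | 44.7        
Lab-B       | 73.05       
Server-Room | 51.2        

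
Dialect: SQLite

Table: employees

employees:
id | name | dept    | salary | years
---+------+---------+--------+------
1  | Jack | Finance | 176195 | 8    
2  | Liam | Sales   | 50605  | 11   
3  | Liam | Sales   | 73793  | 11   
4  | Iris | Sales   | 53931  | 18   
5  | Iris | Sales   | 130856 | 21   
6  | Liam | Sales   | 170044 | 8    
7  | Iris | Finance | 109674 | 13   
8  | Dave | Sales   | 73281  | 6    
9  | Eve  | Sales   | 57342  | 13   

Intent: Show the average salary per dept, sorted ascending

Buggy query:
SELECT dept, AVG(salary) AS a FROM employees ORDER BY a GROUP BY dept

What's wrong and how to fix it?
Bug: ORDER BY appears before GROUP BY; SQL clause order requires GROUP BY first

Fix: Reorder: SELECT … FROM … GROUP BY … ORDER BY …

Corrected query:
SELECT dept, AVG(salary) AS a FROM employees GROUP BY dept ORDER BY a

Result:
dept    | a           
--------+-------------
Sales   | 87121.714286
Finance | 142934.5    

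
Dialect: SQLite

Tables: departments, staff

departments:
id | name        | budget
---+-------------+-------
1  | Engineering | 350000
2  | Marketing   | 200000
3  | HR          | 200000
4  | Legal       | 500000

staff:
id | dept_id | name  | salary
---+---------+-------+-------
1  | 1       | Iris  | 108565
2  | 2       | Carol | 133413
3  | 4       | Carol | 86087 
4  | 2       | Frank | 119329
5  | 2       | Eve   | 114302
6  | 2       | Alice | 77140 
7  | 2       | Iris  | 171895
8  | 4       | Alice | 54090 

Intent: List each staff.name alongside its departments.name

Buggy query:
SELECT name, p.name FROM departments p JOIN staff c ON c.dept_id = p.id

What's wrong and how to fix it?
Bug: 'name' exists in both joined tables, so the database can't tell which one is meant

Fix: Qualify the column with its table alias (c.name)

Corrected query:
SELECT c.name, p.name FROM departments p JOIN staff c ON c.dept_id = p.id

Result:
name  | name       
------+------------
Iris  | Engineering
Carol | Marketing  
Carol | Legal      
Frank | Marketing  
Eve   | Marketing  
Alice | Marketing  
Iris  | Marketing  
Alice | Legal      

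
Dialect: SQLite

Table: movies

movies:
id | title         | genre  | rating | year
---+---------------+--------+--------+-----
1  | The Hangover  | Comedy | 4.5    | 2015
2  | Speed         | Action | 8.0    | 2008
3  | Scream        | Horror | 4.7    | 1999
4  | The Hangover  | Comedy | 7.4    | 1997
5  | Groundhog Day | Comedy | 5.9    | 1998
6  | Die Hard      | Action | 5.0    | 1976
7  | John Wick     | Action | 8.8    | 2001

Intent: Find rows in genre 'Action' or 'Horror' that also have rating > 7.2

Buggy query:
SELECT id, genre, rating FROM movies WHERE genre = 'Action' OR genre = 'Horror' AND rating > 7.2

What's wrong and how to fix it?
Bug: Without parentheses, AND is evaluated before OR, so the rating filter only applies to the 'Horror' branch

Fix: Add parentheses around the OR so the AND applies to both alternatives

Corrected query:
SELECT id, genre, rating FROM movies WHERE (genre = 'Action' OR genre = 'Horror') AND rating > 7.2

Result:
id | genre  | rating
---+--------+-------
2  | Action | 8     
7  | Action | 8.8   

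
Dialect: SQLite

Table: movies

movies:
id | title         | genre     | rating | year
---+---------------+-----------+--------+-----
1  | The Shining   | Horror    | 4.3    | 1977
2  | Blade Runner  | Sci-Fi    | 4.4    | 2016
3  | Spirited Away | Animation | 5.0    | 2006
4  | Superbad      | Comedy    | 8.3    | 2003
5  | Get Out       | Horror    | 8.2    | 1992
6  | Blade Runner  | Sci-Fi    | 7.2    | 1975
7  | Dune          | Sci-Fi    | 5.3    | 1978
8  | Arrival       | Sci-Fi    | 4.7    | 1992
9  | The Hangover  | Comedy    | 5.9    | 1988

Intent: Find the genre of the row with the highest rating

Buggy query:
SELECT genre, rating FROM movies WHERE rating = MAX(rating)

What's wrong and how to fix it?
Bug: MAX(rating) is an aggregate and cannot be used directly in WHERE

Fix: Wrap MAX in a scalar subquery so WHERE compares against a single value

Corrected query:
SELECT genre, rating FROM movies WHERE rating = (SELECT MAX(rating) FROM movies)

Result:
genre  | rating
-------+-------
Comedy | 8.3   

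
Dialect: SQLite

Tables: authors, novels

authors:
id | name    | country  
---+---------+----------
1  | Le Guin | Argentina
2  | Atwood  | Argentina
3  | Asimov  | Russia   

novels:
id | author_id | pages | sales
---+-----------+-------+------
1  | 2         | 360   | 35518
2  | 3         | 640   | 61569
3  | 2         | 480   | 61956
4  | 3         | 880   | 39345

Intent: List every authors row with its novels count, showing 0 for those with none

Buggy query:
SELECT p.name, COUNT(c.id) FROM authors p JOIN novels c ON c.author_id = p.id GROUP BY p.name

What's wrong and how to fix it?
Bug: An inner join excludes parents with zero children

Fix: Use LEFT JOIN so parents without children still appear (COUNT(c.id) gives 0)

Corrected query:
SELECT p.name, COUNT(c.id) FROM authors p LEFT JOIN novels c ON c.author_id = p.id GROUP BY p.name

Result:
name    | COUNT(c.id)
--------+------------
Asimov  | 2          
Atwood  | 2          
Le Guin | 0          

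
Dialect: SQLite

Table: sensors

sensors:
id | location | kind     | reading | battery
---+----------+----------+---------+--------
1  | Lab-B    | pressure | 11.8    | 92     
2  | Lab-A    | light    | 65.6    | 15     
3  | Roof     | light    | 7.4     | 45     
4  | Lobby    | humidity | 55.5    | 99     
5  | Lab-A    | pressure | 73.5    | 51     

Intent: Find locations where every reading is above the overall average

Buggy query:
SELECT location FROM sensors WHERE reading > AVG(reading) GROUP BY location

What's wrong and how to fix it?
Bug: AVG() is an aggregate; it can't sit directly in WHERE

Fix: Use a subquery for AVG and a HAVING MIN(...) filter so the condition holds for every row in the group

Corrected query:
SELECT location FROM sensors GROUP BY location HAVING MIN(reading) > (SELECT AVG(reading) FROM sensors)

Result:
location
--------
Lab-A   
Lobby   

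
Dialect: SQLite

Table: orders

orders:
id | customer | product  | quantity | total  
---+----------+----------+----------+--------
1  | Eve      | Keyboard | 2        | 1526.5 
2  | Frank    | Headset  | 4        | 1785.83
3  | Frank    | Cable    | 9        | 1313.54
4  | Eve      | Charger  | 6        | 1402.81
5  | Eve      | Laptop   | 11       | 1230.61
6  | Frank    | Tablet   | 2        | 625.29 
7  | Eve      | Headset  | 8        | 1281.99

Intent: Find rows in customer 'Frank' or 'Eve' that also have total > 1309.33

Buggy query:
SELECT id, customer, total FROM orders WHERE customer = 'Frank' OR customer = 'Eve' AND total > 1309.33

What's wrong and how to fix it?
Bug: AND binds tighter than OR, so this parses as customer = 'Frank' OR (customer = 'Eve' AND total > 1309.33)

Fix: Group the OR with parentheses (or use IN), then AND the threshold

Corrected query:
SELECT id, customer, total FROM orders WHERE (customer = 'Frank' OR customer = 'Eve') AND total > 1309.33

Result:
id | customer | total  
---+----------+--------
1  | Eve      | 1526.5 
2  | Frank    | 1785.83
3  | Frank    | 1313.54
4  | Eve      | 1402.81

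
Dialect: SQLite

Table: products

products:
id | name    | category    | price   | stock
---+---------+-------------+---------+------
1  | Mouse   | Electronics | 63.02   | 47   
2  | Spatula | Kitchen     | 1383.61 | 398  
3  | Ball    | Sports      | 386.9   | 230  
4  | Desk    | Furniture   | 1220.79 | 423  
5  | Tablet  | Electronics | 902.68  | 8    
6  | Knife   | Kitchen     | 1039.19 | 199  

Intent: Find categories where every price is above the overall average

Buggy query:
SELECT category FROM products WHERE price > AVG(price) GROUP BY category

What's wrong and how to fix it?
Bug: WHERE evaluates per row before aggregation, so AVG() is unavailable

Fix: Compute the overall average in a scalar subquery and compare each group's MIN against it in HAVING

Corrected query:
SELECT category FROM products GROUP BY category HAVING MIN(price) > (SELECT AVG(price) FROM products)

Result:
category 
---------
Furniture
Kitchen  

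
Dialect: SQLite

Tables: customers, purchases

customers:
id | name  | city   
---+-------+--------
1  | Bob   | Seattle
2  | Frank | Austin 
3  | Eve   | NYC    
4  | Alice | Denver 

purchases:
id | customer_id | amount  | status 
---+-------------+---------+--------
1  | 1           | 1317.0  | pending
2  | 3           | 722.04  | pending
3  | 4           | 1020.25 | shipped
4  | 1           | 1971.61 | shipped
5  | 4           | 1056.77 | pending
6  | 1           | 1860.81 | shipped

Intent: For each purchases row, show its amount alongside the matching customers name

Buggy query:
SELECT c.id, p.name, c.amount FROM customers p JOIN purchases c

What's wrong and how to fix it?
Bug: JOIN with no ON clause produces a cartesian product; every purchases row pairs with every customers row

Fix: Specify the join condition linking the foreign key to the parent id

Corrected query:
SELECT c.id, p.name, c.amount FROM customers p JOIN purchases c ON c.customer_id = p.id

Result:
id | name  | amount 
---+-------+--------
1  | Bob   | 1317   
2  | Eve   | 722.04 
3  | Alice | 1020.25
4  | Bob   | 1971.61
5  | Alice | 1056.77
6  | Bob   | 1860.81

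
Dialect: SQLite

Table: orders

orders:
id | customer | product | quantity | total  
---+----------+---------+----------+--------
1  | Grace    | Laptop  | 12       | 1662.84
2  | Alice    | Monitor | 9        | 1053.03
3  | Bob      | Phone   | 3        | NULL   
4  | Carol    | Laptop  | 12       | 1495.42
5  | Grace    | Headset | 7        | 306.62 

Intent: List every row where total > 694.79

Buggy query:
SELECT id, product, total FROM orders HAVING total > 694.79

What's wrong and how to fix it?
Bug: HAVING filters the output of aggregation, but this query has no GROUP BY and no aggregate functions, so SQLite rejects it (HAVING clause on a non-aggregate query); the condition here is per row

Fix: Replace HAVING with WHERE since the condition applies to individual rows

Corrected query:
SELECT id, product, total FROM orders WHERE total > 694.79

Result:
id | product | total  
---+---------+--------
1  | Laptop  | 1662.84
2  | Monitor | 1053.03
4  | Laptop  | 1495.42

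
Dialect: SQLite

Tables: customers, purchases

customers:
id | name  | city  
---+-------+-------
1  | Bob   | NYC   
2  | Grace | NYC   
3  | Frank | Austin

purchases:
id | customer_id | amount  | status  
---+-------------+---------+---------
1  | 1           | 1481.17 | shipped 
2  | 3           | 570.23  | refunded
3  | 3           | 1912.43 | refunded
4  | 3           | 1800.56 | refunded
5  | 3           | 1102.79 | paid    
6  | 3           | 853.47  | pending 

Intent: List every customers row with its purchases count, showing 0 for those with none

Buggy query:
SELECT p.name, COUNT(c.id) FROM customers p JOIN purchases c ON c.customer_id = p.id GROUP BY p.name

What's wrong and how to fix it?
Bug: An inner join excludes parents with zero children

Fix: Use LEFT JOIN so parents without children still appear (COUNT(c.id) gives 0)

Corrected query:
SELECT p.name, COUNT(c.id) FROM customers p LEFT JOIN purchases c ON c.customer_id = p.id GROUP BY p.name

Result:
name  | COUNT(c.id)
------+------------
Bob   | 1          
Frank | 5          
Grace | 0          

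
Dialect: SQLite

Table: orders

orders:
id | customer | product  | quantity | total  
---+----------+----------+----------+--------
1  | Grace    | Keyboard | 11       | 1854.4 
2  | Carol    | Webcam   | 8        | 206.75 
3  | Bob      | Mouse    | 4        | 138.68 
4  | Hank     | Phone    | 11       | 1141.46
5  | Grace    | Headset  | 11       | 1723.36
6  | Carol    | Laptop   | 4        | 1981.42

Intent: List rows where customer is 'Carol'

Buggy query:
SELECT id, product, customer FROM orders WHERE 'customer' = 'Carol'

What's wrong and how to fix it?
Bug: Single quotes denote string literals in SQL; the column name is being compared as a constant string

Fix: Remove the quotes around the column name (or use double quotes for an identifier)

Corrected query:
SELECT id, product, customer FROM orders WHERE customer = 'Carol'

Result:
id | product | customer
---+---------+---------
2  | Webcam  | Carol   
6  | Laptop  | Carol   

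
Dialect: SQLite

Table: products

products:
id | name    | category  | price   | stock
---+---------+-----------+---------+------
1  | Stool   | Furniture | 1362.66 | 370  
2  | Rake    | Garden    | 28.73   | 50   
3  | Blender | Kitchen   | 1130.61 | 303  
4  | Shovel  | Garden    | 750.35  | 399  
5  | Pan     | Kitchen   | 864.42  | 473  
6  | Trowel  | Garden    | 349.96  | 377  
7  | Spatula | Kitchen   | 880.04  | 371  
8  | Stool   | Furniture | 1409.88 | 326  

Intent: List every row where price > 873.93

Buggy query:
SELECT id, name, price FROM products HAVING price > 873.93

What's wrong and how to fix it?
Bug: This is a non-aggregate query (no GROUP BY, no aggregates), so in SQLite the HAVING clause is invalid here; a row-level condition belongs in WHERE

Fix: Replace HAVING with WHERE since the condition applies to individual rows

Corrected query:
SELECT id, name, price FROM products WHERE price > 873.93

Result:
id | name    | price  
---+---------+--------
1  | Stool   | 1362.66
3  | Blender | 1130.61
7  | Spatula | 880.04 
8  | Stool   | 1409.88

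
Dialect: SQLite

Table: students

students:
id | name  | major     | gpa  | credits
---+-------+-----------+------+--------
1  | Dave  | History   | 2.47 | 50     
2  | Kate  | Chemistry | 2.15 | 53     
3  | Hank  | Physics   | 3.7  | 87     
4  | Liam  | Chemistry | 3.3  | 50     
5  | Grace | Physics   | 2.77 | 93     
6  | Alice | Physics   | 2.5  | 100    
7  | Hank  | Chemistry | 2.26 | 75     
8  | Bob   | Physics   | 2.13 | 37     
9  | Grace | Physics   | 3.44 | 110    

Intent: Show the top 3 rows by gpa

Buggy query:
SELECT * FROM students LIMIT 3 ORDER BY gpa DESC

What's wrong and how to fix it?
Bug: ORDER BY cannot follow LIMIT; LIMIT is the final clause

Fix: Swap the clauses: ORDER BY first, then LIMIT

Corrected query:
SELECT * FROM students ORDER BY gpa DESC LIMIT 3

Result:
id | name  | major     | gpa  | credits
---+-------+-----------+------+--------
3  | Hank  | Physics   | 3.7  | 87     
9  | Grace | Physics   | 3.44 | 110    
4  | Liam  | Chemistry | 3.3  | 50     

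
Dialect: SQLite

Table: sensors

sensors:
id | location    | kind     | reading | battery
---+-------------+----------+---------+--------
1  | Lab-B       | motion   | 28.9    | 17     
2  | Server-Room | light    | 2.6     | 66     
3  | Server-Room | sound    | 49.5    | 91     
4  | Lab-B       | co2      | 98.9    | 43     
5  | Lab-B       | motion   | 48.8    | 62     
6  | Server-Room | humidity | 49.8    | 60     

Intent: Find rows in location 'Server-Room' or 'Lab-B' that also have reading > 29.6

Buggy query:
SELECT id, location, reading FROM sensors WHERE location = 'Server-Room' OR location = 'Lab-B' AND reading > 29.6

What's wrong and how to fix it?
Bug: Without parentheses, AND is evaluated before OR, so the reading filter only applies to the 'Lab-B' branch

Fix: Group the OR with parentheses (or use IN), then AND the threshold

Corrected query:
SELECT id, location, reading FROM sensors WHERE (location = 'Server-Room' OR location = 'Lab-B') AND reading > 29.6

Result:
id | location    | reading
---+-------------+--------
3  | Server-Room | 49.5   
4  | Lab-B       | 98.9   
5  | Lab-B       | 48.8   
6  | Server-Room | 49.8   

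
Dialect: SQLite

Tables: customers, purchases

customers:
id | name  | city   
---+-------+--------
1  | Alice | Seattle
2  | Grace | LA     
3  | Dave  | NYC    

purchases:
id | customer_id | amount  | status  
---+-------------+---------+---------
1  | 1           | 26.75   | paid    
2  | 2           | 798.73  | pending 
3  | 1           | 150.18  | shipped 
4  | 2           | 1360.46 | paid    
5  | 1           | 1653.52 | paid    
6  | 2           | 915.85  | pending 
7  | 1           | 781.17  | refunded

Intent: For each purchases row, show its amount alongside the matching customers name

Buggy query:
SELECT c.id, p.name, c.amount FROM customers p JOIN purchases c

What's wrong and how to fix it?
Bug: Missing join condition: each purchases row is matched to all customers rows instead of just its own

Fix: Specify the join condition linking the foreign key to the parent id

Corrected query:
SELECT c.id, p.name, c.amount FROM customers p JOIN purchases c ON c.customer_id = p.id

Result:
id | name  | amount 
---+-------+--------
1  | Alice | 26.75  
2  | Grace | 798.73 
3  | Alice | 150.18 
4  | Grace | 1360.46
5  | Alice | 1653.52
6  | Grace | 915.85 
7  | Alice | 781.17 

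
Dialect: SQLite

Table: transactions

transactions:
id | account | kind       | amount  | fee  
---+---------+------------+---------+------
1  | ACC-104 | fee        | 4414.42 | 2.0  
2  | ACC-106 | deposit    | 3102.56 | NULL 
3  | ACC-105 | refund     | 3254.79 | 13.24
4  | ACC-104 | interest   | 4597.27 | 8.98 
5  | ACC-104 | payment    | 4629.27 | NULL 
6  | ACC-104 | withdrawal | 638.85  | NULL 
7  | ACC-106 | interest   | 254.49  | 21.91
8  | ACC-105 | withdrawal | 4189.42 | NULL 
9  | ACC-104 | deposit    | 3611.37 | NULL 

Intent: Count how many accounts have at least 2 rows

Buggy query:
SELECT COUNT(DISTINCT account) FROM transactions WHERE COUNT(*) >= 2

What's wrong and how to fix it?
Bug: WHERE filters individual rows, not groups, so a group-level COUNT is invalid there

Fix: Use a subquery that GROUPs and filters with HAVING, then count its rows

Corrected query:
SELECT COUNT(*) FROM (SELECT account FROM transactions GROUP BY account HAVING COUNT(*) >= 2)

Result:
COUNT(*)
--------
3       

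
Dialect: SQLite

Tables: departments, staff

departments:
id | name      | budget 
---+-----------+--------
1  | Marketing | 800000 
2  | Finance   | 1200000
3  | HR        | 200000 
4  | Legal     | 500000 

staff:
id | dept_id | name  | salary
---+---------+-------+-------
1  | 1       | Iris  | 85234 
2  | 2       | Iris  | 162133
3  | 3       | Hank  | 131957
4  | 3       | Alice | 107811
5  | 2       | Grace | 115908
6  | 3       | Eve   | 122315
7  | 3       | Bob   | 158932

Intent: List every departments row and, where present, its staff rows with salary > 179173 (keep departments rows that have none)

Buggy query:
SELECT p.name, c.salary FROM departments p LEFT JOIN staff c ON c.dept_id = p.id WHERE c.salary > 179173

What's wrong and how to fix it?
Bug: Filtering c.salary in WHERE discards the NULL rows produced by LEFT JOIN, turning it into an inner join

Fix: Put 'c.salary > 179173' in the JOIN's ON clause instead of WHERE

Corrected query:
SELECT p.name, c.salary FROM departments p LEFT JOIN staff c ON c.dept_id = p.id AND c.salary > 179173

Result:
name      | salary
----------+-------
Marketing | NULL  
Finance   | NULL  
HR        | NULL  
Legal     | NULL  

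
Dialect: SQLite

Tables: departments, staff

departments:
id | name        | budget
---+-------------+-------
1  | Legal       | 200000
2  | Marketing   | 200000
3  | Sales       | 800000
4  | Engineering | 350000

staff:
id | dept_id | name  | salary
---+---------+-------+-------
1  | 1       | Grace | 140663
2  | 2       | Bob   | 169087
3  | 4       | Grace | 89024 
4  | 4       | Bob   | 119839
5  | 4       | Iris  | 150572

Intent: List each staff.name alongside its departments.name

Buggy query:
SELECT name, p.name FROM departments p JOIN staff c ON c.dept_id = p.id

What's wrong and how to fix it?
Bug: Both tables have a 'name' column; the unqualified reference is ambiguous

Fix: Prefix ambiguous columns with the table alias

Corrected query:
SELECT c.name, p.name FROM departments p JOIN staff c ON c.dept_id = p.id

Result:
name  | name       
------+------------
Grace | Legal      
Bob   | Marketing  
Grace | Engineering
Bob   | Engineering
Iris  | Engineering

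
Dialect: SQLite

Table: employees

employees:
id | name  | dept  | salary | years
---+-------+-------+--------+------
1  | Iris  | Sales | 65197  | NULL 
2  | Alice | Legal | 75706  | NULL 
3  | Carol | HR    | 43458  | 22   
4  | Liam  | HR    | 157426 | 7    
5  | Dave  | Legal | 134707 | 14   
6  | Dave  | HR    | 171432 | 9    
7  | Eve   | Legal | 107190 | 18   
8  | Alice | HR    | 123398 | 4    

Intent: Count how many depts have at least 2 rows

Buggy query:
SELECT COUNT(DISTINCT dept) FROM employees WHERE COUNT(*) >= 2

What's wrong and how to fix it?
Bug: COUNT(*) cannot appear in WHERE; the per-group count doesn't exist yet

Fix: Use a subquery that GROUPs and filters with HAVING, then count its rows

Corrected query:
SELECT COUNT(*) FROM (SELECT dept FROM employees GROUP BY dept HAVING COUNT(*) >= 2)

Result:
COUNT(*)
--------
2       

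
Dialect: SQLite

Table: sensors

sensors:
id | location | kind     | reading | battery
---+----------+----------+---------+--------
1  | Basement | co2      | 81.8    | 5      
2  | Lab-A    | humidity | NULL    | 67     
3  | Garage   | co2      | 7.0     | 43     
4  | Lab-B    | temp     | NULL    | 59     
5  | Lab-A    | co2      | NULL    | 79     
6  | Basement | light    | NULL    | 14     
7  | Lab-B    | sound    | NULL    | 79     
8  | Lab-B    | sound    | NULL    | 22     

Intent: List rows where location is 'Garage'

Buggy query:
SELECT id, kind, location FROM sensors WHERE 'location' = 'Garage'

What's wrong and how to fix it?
Bug: 'location' in single quotes is a string literal, not the column; the comparison is literal-vs-literal and never true

Fix: Remove the quotes around the column name (or use double quotes for an identifier)

Corrected query:
SELECT id, kind, location FROM sensors WHERE location = 'Garage'

Result:
id | kind | location
---+------+---------
3  | co2  | Garage  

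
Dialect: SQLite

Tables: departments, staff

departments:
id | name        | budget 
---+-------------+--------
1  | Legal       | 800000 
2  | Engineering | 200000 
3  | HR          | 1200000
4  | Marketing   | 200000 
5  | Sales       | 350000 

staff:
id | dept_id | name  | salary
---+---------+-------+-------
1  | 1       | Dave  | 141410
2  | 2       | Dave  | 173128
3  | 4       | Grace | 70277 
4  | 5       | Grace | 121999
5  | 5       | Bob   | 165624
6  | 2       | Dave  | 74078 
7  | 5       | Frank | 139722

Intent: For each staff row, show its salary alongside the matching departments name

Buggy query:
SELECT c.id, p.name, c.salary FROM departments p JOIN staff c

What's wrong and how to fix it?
Bug: JOIN with no ON clause produces a cartesian product; every staff row pairs with every departments row

Fix: Add ON c.dept_id = p.id to the JOIN

Corrected query:
SELECT c.id, p.name, c.salary FROM departments p JOIN staff c ON c.dept_id = p.id

Result:
id | name        | salary
---+-------------+-------
1  | Legal       | 141410
2  | Engineering | 173128
3  | Marketing   | 70277 
4  | Sales       | 121999
5  | Sales       | 165624
6  | Engineering | 74078 
7  | Sales       | 139722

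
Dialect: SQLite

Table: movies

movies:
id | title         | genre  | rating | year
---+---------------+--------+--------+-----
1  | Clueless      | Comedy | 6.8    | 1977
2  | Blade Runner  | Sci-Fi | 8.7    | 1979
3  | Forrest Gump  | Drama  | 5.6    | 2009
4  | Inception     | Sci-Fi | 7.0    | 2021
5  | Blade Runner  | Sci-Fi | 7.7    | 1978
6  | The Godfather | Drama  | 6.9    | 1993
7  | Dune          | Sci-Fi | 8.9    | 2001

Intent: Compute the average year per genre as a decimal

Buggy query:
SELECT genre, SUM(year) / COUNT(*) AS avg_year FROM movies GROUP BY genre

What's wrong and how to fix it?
Bug: Both operands are integers, so '/' performs integer division and truncates

Fix: Cast one side to REAL so the division keeps the fractional part

Corrected query:
SELECT genre, SUM(year) * 1.0 / COUNT(*) AS avg_year FROM movies GROUP BY genre

Result:
genre  | avg_year
-------+---------
Comedy | 1977    
Drama  | 2001    
Sci-Fi | 1994.75 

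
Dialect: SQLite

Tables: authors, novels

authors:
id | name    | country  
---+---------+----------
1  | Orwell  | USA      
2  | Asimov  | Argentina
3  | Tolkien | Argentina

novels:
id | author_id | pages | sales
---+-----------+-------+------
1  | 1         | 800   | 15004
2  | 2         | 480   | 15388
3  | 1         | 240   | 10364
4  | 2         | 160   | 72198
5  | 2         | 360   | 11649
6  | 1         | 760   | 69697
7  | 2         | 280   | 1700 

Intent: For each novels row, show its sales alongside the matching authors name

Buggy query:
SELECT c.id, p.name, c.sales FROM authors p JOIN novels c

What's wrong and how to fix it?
Bug: JOIN with no ON clause produces a cartesian product; every novels row pairs with every authors row

Fix: Specify the join condition linking the foreign key to the parent id

Corrected query:
SELECT c.id, p.name, c.sales FROM authors p JOIN novels c ON c.author_id = p.id

Result:
id | name   | sales
---+--------+------
1  | Orwell | 15004
2  | Asimov | 15388
3  | Orwell | 10364
4  | Asimov | 72198
5  | Asimov | 11649
6  | Orwell | 69697
7  | Asimov | 1700 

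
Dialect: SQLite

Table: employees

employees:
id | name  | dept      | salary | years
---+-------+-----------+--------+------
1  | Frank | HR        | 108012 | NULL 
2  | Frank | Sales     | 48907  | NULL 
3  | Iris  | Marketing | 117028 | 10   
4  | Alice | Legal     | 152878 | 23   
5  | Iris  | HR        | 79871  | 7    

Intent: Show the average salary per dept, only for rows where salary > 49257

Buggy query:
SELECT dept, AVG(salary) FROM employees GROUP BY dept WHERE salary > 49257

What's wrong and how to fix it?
Bug: Row-level WHERE must come before GROUP BY in the clause order

Fix: Place WHERE between FROM and GROUP BY

Corrected query:
SELECT dept, AVG(salary) FROM employees WHERE salary > 49257 GROUP BY dept

Result:
dept      | AVG(salary)
----------+------------
HR        | 93941.5    
Legal     | 152878     
Marketing | 117028     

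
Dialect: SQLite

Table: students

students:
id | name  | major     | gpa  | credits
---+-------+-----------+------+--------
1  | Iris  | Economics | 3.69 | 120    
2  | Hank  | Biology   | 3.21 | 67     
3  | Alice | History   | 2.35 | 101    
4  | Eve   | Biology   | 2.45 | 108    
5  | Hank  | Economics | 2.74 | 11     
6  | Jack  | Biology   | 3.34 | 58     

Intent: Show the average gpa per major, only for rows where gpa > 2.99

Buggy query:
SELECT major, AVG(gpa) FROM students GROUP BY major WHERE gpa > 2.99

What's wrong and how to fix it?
Bug: WHERE cannot follow GROUP BY

Fix: Place WHERE between FROM and GROUP BY

Corrected query:
SELECT major, AVG(gpa) FROM students WHERE gpa > 2.99 GROUP BY major

Result:
major     | AVG(gpa)
----------+---------
Biology   | 3.275   
Economics | 3.69    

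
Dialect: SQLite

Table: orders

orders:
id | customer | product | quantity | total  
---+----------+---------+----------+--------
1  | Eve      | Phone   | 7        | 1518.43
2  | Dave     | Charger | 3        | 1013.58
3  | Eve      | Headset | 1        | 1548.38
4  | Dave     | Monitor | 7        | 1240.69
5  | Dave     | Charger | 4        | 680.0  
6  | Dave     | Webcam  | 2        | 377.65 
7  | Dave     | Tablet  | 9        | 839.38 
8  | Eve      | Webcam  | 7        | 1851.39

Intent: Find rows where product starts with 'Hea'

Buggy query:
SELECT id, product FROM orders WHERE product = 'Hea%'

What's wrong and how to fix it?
Bug: '=' compares the literal string including the % character; pattern matching needs LIKE

Fix: Replace '=' with LIKE so 'Hea%' is treated as a pattern

Corrected query:
SELECT id, product FROM orders WHERE product LIKE 'Hea%'

Result:
id | product
---+--------
3  | Headset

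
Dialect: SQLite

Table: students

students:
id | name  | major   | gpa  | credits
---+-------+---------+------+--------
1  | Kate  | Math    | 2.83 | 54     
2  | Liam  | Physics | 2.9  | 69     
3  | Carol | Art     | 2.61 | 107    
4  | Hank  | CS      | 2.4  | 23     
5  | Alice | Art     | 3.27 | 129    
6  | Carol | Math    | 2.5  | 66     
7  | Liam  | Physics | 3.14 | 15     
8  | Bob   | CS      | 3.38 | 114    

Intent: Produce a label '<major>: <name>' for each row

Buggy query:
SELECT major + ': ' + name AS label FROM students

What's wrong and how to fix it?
Bug: '+' is numeric addition; on text columns SQLite converts them to 0 instead of concatenating

Fix: Use the || operator for string concatenation

Corrected query:
SELECT major || ': ' || name AS label FROM students

Result:
label        
-------------
Math: Kate   
Physics: Liam
Art: Carol   
CS: Hank     
Art: Alice   
Math: Carol  
Physics: Liam
CS: Bob      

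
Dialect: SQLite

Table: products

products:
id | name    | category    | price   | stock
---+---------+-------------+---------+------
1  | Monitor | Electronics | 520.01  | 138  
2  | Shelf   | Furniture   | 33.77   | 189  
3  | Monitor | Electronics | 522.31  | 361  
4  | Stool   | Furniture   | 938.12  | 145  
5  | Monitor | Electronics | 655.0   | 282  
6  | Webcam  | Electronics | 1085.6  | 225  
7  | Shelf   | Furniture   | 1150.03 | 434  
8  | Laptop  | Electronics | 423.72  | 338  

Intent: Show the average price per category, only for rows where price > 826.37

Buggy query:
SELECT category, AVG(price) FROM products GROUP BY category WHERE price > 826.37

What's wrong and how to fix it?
Bug: Row-level WHERE must come before GROUP BY in the clause order

Fix: Move the WHERE clause before GROUP BY

Corrected query:
SELECT category, AVG(price) FROM products WHERE price > 826.37 GROUP BY category

Result:
category    | AVG(price)
------------+-----------
Electronics | 1085.6    
Furniture   | 1044.075  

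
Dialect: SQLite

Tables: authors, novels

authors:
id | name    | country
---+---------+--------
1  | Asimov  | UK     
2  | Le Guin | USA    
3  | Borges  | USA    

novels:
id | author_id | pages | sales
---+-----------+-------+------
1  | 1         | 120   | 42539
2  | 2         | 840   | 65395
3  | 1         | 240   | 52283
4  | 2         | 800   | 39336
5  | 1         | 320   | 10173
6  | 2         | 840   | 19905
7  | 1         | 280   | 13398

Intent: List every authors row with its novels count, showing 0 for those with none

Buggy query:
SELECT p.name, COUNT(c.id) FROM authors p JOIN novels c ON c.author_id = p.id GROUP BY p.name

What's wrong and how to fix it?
Bug: INNER JOIN drops authors rows that have no matching novels rows

Fix: Use LEFT JOIN so parents without children still appear (COUNT(c.id) gives 0)

Corrected query:
SELECT p.name, COUNT(c.id) FROM authors p LEFT JOIN novels c ON c.author_id = p.id GROUP BY p.name

Result:
name    | COUNT(c.id)
--------+------------
Asimov  | 4          
Borges  | 0          
Le Guin | 3          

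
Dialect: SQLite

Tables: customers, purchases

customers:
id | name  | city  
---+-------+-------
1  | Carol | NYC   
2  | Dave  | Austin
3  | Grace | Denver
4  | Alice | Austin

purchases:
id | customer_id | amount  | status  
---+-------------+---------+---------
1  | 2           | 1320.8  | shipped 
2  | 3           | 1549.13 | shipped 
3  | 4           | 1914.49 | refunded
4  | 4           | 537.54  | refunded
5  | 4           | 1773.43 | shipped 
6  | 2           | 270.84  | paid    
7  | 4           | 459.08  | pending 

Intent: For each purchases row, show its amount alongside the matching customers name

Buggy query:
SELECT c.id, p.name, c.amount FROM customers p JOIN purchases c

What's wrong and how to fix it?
Bug: Missing join condition: each purchases row is matched to all customers rows instead of just its own

Fix: Add ON c.customer_id = p.id to the JOIN

Corrected query:
SELECT c.id, p.name, c.amount FROM customers p JOIN purchases c ON c.customer_id = p.id

Result:
id | name  | amount 
---+-------+--------
1  | Dave  | 1320.8 
2  | Grace | 1549.13
3  | Alice | 1914.49
4  | Alice | 537.54 
5  | Alice | 1773.43
6  | Dave  | 270.84 
7  | Alice | 459.08 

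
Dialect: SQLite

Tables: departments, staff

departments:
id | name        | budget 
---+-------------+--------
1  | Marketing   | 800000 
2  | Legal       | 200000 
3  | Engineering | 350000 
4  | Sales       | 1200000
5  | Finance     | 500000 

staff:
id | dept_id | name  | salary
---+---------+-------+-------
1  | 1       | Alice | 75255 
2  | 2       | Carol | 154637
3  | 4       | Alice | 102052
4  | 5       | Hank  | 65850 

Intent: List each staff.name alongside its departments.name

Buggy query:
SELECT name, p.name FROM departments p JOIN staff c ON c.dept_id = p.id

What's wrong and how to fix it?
Bug: 'name' exists in both joined tables, so the database can't tell which one is meant

Fix: Prefix ambiguous columns with the table alias

Corrected query:
SELECT c.name, p.name FROM departments p JOIN staff c ON c.dept_id = p.id

Result:
name  | name     
------+----------
Alice | Marketing
Carol | Legal    
Alice | Sales    
Hank  | Finance  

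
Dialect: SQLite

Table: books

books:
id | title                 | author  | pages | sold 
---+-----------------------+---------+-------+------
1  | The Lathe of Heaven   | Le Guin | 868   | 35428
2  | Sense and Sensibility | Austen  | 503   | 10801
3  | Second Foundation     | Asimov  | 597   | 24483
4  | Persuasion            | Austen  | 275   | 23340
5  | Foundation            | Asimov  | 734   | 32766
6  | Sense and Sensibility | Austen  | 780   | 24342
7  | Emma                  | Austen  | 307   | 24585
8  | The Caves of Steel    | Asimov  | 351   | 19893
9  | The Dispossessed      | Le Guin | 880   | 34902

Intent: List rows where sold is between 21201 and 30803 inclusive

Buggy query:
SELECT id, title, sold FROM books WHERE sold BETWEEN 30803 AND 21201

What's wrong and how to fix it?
Bug: BETWEEN expects the lower bound first; with 30803 AND 21201 the range is empty

Fix: Swap the bounds so the smaller value comes first

Corrected query:
SELECT id, title, sold FROM books WHERE sold BETWEEN 21201 AND 30803

Result:
id | title                 | sold 
---+-----------------------+------
3  | Second Foundation     | 24483
4  | Persuasion            | 23340
6  | Sense and Sensibility | 24342
7  | Emma                  | 24585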